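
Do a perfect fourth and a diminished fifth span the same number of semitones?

A perfect fourth spans 5 semitones; a diminished fifth spans 6.
The spans differ, so they are not enharmonic equivalents.

No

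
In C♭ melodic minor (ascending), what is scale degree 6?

Ab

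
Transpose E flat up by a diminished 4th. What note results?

A fourth above E lands on the letter A.
A diminished fourth spans 4 semitones, so Eb moves to pitch class 7. On the letter A that is Abb.

Abb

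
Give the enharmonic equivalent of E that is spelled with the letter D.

E is pitch class 4. The letter D alone is pitch class 2.
To reach pitch class 4 from D requires an offset of +2 semitones, i.e. double sharp: D##.

D##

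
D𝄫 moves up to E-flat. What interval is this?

augmented second

The letter names run D→E, a span of 1 letter step, so the interval is some kind of second.
Dbb to Eb is 3 semitones. A major second is 2, so 3 makes it augmented.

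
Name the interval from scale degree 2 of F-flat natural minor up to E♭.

major sixth

Scale degree 2 of Fb natural minor is Gb.
Gb up to Eb: letters G→E make it a sixth; 9 semitones makes it major.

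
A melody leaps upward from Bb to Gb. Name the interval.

minor sixth

Counting letters B–C–D–E–F–G gives a sixth.
Bb→Gb = 8 semitones, 1 narrower than the major sixth (9), so minor.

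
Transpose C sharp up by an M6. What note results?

A sixth above C lands on the letter A.
A major sixth spans 9 semitones, so C# moves to pitch class 10. On the letter A that is A#.

A#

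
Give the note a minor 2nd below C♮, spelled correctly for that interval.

B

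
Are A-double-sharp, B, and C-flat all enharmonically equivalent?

A## = pitch class 11 and B = pitch class 11 and Cb = pitch class 11 — the same pitch class, so they are enharmonic equivalents.

Yes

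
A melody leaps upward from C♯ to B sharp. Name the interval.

Counting letters C–D–E–F–G–A–B gives a seventh.
C#→B# = 11 semitones, exactly the major seventh.

major seventh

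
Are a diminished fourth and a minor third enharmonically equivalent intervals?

A diminished fourth spans 4 semitones; a minor third spans 3.
The spans differ, so they are not enharmonic equivalents.

No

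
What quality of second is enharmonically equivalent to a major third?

doubly augmented

A major third spans 4 semitones.
A second spanning 4 semitones is doubly augmented (the major second is 2).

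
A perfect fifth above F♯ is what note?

F up a perfect fifth is C, so the target letter is C.
From F#, a perfect fifth is 7 semitones up: C#.

C#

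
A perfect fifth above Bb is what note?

B up a perfect fifth is F#, so the target letter is F.
From Bb, a perfect fifth is 7 semitones up: F.

F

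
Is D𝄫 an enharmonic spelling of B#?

Yes

Dbb = pitch class 0 and B# = pitch class 0 — the same pitch class, so they are enharmonic equivalents.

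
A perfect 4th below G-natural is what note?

G down a perfect fourth is D, so the target letter is D.
From G, a perfect fourth is 5 semitones down: D.

D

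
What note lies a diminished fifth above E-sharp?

B

A fifth above E lands on the letter B.
A diminished fifth spans 6 semitones, so E# moves to pitch class 11. On the letter B that is B.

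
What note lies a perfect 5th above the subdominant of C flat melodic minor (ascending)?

Cb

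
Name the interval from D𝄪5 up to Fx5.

minor third

Counting letters D–E–F gives a third.
D##→F## = 3 semitones, 1 narrower than the major third (4), so minor.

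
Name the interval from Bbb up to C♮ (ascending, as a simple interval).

Counting letters B–C gives a second.
Bbb→C = 3 semitones, 1 wider than the major second (2), so augmented.

augmented second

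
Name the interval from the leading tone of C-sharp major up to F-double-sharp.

The leading tone of C# major is B#.
B# up to F##: letters B→F make it a fifth; 7 semitones makes it perfect.

perfect fifth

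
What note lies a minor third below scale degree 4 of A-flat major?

Bb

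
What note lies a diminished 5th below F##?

B##

F down a perfect fifth is Bb, so the target letter is B.
From F##, a diminished fifth is 6 semitones down: B##.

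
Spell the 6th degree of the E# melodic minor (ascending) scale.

The E# melodic minor (ascending) scale runs E# F## G# A# B# C## D##.
Degree 6 is C##.

C##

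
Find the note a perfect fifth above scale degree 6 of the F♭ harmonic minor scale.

Scale degree 6 of Fb harmonic minor is Dbb.
A perfect fifth (7 semitones) above Dbb lands on the letter A, giving Abb.

Abb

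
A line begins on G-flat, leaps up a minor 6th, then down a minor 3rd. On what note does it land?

A minor sixth up from Gb is Ebb (letter E, 8 semitones up).
A minor third down from Ebb is Cb (letter C, 3 semitones down).

Cb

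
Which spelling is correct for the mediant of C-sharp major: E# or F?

Each scale degree takes a distinct letter name. Degree 3 of a scale on C must use the letter E.
E# and F are enharmonically the same pitch, but only E# uses the letter E, so it is the correct spelling here.

E#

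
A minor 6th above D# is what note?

B

A sixth above D lands on the letter B.
A minor sixth spans 8 semitones, so D# moves to pitch class 11. On the letter B that is B.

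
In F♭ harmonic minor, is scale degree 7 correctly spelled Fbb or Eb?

Each scale degree takes a distinct letter name. Degree 7 of a scale on F must use the letter E.
Eb and Fbb are enharmonically the same pitch, but only Eb uses the letter E, so it is the correct spelling here.

Eb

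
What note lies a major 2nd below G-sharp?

F#

A second below G lands on the letter F.
A major second spans 2 semitones, so G# moves to pitch class 6. On the letter F that is F#.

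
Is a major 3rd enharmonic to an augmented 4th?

A major third spans 4 semitones; an augmented fourth spans 6.
The spans differ, so they are not enharmonic equivalents.

No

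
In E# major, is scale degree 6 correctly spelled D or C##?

C##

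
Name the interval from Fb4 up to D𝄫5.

minor sixth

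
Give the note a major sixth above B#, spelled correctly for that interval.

G##

B up a major sixth is G#, so the target letter is G.
From B#, a major sixth is 9 semitones up: G##.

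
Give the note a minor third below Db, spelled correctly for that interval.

Bb

D down a major third is Bb, so the target letter is B.
From Db, a minor third is 3 semitones down: Bb.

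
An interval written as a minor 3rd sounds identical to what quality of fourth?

A minor third spans 3 semitones.
A fourth spanning 3 semitones is doubly diminished (the perfect fourth is 5).

doubly diminished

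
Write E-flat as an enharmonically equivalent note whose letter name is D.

D#

Plain D sits 1 semitone below Eb, so on the letter D the same pitch needs a sharp: D#.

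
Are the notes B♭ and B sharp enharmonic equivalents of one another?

Two spellings are enharmonically equivalent only if they share a pitch class.
Here Bb → 10, B# → 0; 0 ≠ 10, so they are not.

No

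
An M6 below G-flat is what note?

G down a major sixth is Bb, so the target letter is B.
From Gb, a major sixth is 9 semitones down: Bbb.

Bbb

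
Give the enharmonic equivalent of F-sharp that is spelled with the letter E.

F# is pitch class 6. The letter E alone is pitch class 4.
To reach pitch class 6 from E requires an offset of +2 semitones, i.e. double sharp: E##.

E##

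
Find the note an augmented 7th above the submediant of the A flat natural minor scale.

The submediant of Ab natural minor is Fb.
An augmented seventh (12 semitones) above Fb lands on the letter E, giving E.

E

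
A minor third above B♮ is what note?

D

A third above B lands on the letter D.
A minor third spans 3 semitones, so B moves to pitch class 2. On the letter D that is D.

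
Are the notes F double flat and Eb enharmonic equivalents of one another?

Yes

Fbb = pitch class 3 and Eb = pitch class 3 — the same pitch class, so they are enharmonic equivalents.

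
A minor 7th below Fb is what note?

Gb

A seventh below F lands on the letter G.
A minor seventh spans 10 semitones, so Fb moves to pitch class 6. On the letter G that is Gb.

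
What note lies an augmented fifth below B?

Eb

B down a perfect fifth is E, so the target letter is E.
From B, an augmented fifth is 8 semitones down: Eb.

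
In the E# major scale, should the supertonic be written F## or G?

F##

Each scale degree takes a distinct letter name. Degree 2 of a scale on E must use the letter F.
F## and G are enharmonically the same pitch, but only F## uses the letter F, so it is the correct spelling here.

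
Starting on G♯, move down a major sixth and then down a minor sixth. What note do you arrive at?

D#

A major sixth down from G# is B (letter B, 9 semitones down).
A minor sixth down from B is D# (letter D, 8 semitones down).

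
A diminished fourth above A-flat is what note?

A fourth above A lands on the letter D.
A diminished fourth spans 4 semitones, so Ab moves to pitch class 0. On the letter D that is Dbb.

Dbb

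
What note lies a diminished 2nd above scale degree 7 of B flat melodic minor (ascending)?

Bbb

Scale degree 7 of Bb melodic minor (ascending) is A.
A diminished second (0 semitones) above A lands on the letter B, giving Bbb.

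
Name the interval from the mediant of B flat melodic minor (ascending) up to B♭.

major sixth

The mediant of Bb melodic minor (ascending) is Db.
Db up to Bb: letters D→B make it a sixth; 9 semitones makes it major.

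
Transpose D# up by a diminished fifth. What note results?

D up a perfect fifth is A, so the target letter is A.
From D#, a diminished fifth is 6 semitones up: A.

A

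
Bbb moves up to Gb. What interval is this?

major sixth

Counting letters B–C–D–E–F–G gives a sixth.
Bbb→Gb = 9 semitones, exactly the major sixth.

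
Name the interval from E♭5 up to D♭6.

The letter names run E→D, a span of 6 letter steps, so the interval is some kind of seventh.
Eb to Db is 10 semitones. A major seventh is 11, so 10 makes it minor.

minor seventh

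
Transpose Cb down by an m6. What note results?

Eb

A sixth below C lands on the letter E.
A minor sixth spans 8 semitones, so Cb moves to pitch class 3. On the letter E that is Eb.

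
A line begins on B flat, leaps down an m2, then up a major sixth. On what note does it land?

A minor second down from Bb is A (letter A, 1 semitone down).
A major sixth up from A is F# (letter F, 9 semitones up).

F#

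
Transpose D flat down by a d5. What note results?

G

D down a perfect fifth is G, so the target letter is G.
From Db, a diminished fifth is 6 semitones down: G.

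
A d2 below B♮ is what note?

A##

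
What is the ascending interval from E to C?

minor sixth

The letter names run E→C, a span of 5 letter steps, so the interval is some kind of sixth.
E to C is 8 semitones. A major sixth is 9, so 8 makes it minor.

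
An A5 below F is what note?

F down a perfect fifth is Bb, so the target letter is B.
From F, an augmented fifth is 8 semitones down: Bbb.

Bbb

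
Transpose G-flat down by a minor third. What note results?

A third below G lands on the letter E.
A minor third spans 3 semitones, so Gb moves to pitch class 3. On the letter E that is Eb.

Eb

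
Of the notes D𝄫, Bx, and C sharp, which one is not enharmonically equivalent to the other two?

Dbb

In 12-tone equal temperament, enharmonic equivalents share a pitch class. Dbb is pitch class 0; B## is pitch class 1; C# is pitch class 1.
B## and C# share pitch class 1, while Dbb is pitch class 0.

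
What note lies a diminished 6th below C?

A sixth below C lands on the letter E.
A diminished sixth spans 7 semitones, so C moves to pitch class 5. On the letter E that is E#.

E#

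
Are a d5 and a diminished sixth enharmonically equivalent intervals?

A diminished fifth spans 6 semitones; a diminished sixth spans 7.
The spans differ, so they are not enharmonic equivalents.

No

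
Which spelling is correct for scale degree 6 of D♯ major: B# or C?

B#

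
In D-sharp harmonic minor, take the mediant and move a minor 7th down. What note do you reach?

G#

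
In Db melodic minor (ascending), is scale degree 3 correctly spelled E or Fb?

Each scale degree takes a distinct letter name. Degree 3 of a scale on D must use the letter F.
Fb and E are enharmonically the same pitch, but only Fb uses the letter F, so it is the correct spelling here.

Fb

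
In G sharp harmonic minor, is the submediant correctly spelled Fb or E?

E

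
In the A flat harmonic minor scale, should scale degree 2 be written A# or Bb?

Bb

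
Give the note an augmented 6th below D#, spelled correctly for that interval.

A sixth below D lands on the letter F.
An augmented sixth spans 10 semitones, so D# moves to pitch class 5. On the letter F that is F.

F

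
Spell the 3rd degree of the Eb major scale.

G

Degree 3 takes the letter 2 steps above E, which is G.
In major, degree 3 sits 4 semitones above the tonic. Eb + 4 semitones is pitch class 7, spelled on G as G.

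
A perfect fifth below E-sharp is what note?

A#

A fifth below E lands on the letter A.
A perfect fifth spans 7 semitones, so E# moves to pitch class 10. On the letter A that is A#.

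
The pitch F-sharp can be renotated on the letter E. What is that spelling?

E##

Plain E sits 2 semitones below F#, so on the letter E the same pitch needs a double sharp: E##.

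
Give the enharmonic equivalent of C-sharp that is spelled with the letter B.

B##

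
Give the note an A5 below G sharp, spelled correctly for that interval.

C

A fifth below G lands on the letter C.
An augmented fifth spans 8 semitones, so G# moves to pitch class 0. On the letter C that is C.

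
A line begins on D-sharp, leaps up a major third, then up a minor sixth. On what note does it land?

D#

A major third up from D# is F## (letter F, 4 semitones up).
A minor sixth up from F## is D# (letter D, 8 semitones up).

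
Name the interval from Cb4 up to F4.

augmented fourth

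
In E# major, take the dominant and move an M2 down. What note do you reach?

A#

The dominant of E# major is B#.
A major second (2 semitones) below B# lands on the letter A, giving A#.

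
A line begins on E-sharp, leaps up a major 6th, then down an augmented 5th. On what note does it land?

A major sixth up from E# is C## (letter C, 9 semitones up).
An augmented fifth down from C## is F# (letter F, 8 semitones down).

F#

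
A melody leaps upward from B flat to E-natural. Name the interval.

Counting letters B–C–D–E gives a fourth.
Bb→E = 6 semitones, 1 wider than the perfect fourth (5), so augmented.

augmented fourth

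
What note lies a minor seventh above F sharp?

E

A seventh above F lands on the letter E.
A minor seventh spans 10 semitones, so F# moves to pitch class 4. On the letter E that is E.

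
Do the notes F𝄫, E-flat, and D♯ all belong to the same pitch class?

Fbb is pitch class 3; Eb is pitch class 3; D# is pitch class 3.
All spellings map to pitch class 3, so they are enharmonically equivalent.

Yes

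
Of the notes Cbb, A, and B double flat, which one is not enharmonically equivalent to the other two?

In 12-tone equal temperament, enharmonic equivalents share a pitch class. Cbb is pitch class 10; A is pitch class 9; Bbb is pitch class 9.
A and Bbb share pitch class 9, while Cbb is pitch class 10.

Cbb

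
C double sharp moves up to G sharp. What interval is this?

The letter names run C→G, a span of 4 letter steps, so the interval is some kind of fifth.
C## to G# is 6 semitones. A perfect fifth is 7, so 6 makes it diminished.

diminished fifth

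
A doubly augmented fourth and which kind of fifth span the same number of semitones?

A doubly augmented fourth spans 7 semitones.
A fifth spanning 7 semitones is perfect (the perfect fifth is 7).

perfect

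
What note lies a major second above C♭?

Db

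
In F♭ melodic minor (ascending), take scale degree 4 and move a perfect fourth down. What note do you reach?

Fb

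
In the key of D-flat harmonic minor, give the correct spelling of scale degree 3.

Fb

The Db harmonic minor scale runs Db Eb Fb Gb Ab Bbb C.
Degree 3 is Fb.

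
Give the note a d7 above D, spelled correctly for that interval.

D up a major seventh is C#, so the target letter is C.
From D, a diminished seventh is 9 semitones up: Cb.

Cb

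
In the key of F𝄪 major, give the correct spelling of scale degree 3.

A##

Degree 3 takes the letter 2 steps above F, which is A.
In major, degree 3 sits 4 semitones above the tonic. F## + 4 semitones is pitch class 11, spelled on A as A##.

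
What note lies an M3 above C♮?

E

A third above C lands on the letter E.
A major third spans 4 semitones, so C moves to pitch class 4. On the letter E that is E.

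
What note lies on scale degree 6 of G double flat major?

Ebb

Degree 6 takes the letter 5 steps above G, which is E.
In major, degree 6 sits 9 semitones above the tonic. Gbb + 9 semitones is pitch class 2, spelled on E as Ebb.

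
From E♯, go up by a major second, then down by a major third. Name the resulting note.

D#

A major second up from E# is F## (letter F, 2 semitones up).
A major third down from F## is D# (letter D, 4 semitones down).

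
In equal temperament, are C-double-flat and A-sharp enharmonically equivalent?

Cbb = pitch class 10 and A# = pitch class 10 — the same pitch class, so they are enharmonic equivalents.

Yes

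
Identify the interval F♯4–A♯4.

Counting letters F–G–A gives a third.
F#→A# = 4 semitones, exactly the major third.

major third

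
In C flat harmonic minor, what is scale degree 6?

The Cb harmonic minor scale runs Cb Db Ebb Fb Gb Abb Bb.
Degree 6 is Abb.

Abb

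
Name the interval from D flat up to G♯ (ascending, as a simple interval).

doubly augmented fourth

Counting letters D–E–F–G gives a fourth.
Db→G# = 7 semitones, 2 wider than the perfect fourth (5), so doubly augmented.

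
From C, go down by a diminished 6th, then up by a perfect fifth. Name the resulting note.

A diminished sixth down from C is E# (letter E, 7 semitones down).
A perfect fifth up from E# is B# (letter B, 7 semitones up).

B#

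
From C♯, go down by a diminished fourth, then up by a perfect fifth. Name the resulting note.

A diminished fourth down from C# is G## (letter G, 4 semitones down).
A perfect fifth up from G## is D## (letter D, 7 semitones up).

D##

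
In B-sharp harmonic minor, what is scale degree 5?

F##

The B# harmonic minor scale runs B# C## D# E# F## G# A##.
Degree 5 is F##.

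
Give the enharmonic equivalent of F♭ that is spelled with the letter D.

Fb is pitch class 4. The letter D alone is pitch class 2.
To reach pitch class 4 from D requires an offset of +2 semitones, i.e. double sharp: D##.

D##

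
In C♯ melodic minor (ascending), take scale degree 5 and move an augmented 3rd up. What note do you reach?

Scale degree 5 of C# melodic minor (ascending) is G#.
An augmented third (5 semitones) above G# lands on the letter B, giving B##.

B##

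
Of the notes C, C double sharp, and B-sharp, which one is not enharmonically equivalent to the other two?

In 12-tone equal temperament, enharmonic equivalents share a pitch class. C is pitch class 0; C## is pitch class 2; B# is pitch class 0.
C and B# share pitch class 0, while C## is pitch class 2.

C##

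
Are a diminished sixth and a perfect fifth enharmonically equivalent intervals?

Yes

A diminished sixth spans 7 semitones; a perfect fifth spans 7.
They are enharmonically equivalent.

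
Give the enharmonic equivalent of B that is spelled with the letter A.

A##

Plain A sits 2 semitones below B, so on the letter A the same pitch needs a double sharp: A##.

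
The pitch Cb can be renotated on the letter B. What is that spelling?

Plain B sits at the same pitch as Cb, so on the letter B the same pitch needs a natural: B.

B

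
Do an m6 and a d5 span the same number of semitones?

A minor sixth spans 8 semitones; a diminished fifth spans 6.
The spans differ, so they are not enharmonic equivalents.

No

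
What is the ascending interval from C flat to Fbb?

Counting letters C–D–E–F gives a fourth.
Cb→Fbb = 4 semitones, 1 narrower than the perfect fourth (5), so diminished.

diminished fourth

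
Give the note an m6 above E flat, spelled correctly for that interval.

E up a major sixth is C#, so the target letter is C.
From Eb, a minor sixth is 8 semitones up: Cb.

Cb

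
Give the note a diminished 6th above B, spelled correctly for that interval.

A sixth above B lands on the letter G.
A diminished sixth spans 7 semitones, so B moves to pitch class 6. On the letter G that is Gb.

Gb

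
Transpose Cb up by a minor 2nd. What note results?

Dbb

A second above C lands on the letter D.
A minor second spans 1 semitone, so Cb moves to pitch class 0. On the letter D that is Dbb.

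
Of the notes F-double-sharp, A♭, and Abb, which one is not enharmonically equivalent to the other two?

In 12-tone equal temperament, enharmonic equivalents share a pitch class. F## is pitch class 7; Ab is pitch class 8; Abb is pitch class 7.
F## and Abb share pitch class 7, while Ab is pitch class 8.

Ab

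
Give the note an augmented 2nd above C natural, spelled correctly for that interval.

D#

C up a major second is D, so the target letter is D.
From C, an augmented second is 3 semitones up: D#.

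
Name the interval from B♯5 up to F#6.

diminished fifth

Counting letters B–C–D–E–F gives a fifth.
B#→F# = 6 semitones, 1 narrower than the perfect fifth (7), so diminished.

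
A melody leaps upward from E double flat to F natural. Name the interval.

augmented second

Counting letters E–F gives a second.
Ebb→F = 3 semitones, 1 wider than the major second (2), so augmented.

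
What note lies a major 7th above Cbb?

C up a major seventh is B, so the target letter is B.
From Cbb, a major seventh is 11 semitones up: Bbb.

Bbb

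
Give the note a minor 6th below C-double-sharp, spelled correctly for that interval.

E##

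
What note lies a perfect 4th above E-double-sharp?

A##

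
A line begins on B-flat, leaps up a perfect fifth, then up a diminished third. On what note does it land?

Abb

A perfect fifth up from Bb is F (letter F, 7 semitones up).
A diminished third up from F is Abb (letter A, 2 semitones up).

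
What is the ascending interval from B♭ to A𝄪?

doubly augmented seventh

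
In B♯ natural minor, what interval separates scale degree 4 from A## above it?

augmented fourth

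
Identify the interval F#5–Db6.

Counting letters F–G–A–B–C–D gives a sixth.
F#→Db = 7 semitones, 2 narrower than the major sixth (9), so diminished.

diminished sixth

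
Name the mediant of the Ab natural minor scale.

Cb

The Ab natural minor scale runs Ab Bb Cb Db Eb Fb Gb.
Degree 3 is Cb.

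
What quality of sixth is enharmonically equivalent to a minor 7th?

A minor seventh spans 10 semitones.
A sixth spanning 10 semitones is augmented (the major sixth is 9).

augmented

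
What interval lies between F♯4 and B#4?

augmented fourth

Counting letters F–G–A–B gives a fourth.
F#→B# = 6 semitones, 1 wider than the perfect fourth (5), so augmented.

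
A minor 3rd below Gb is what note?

G down a major third is Eb, so the target letter is E.
From Gb, a minor third is 3 semitones down: Eb.

Eb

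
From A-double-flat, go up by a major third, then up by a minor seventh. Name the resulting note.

A major third up from Abb is Cb (letter C, 4 semitones up).
A minor seventh up from Cb is Bbb (letter B, 10 semitones up).

Bbb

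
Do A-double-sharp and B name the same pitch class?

Yes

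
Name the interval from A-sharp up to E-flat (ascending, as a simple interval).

Counting letters A–B–C–D–E gives a fifth.
A#→Eb = 5 semitones, 2 narrower than the perfect fifth (7), so doubly diminished.

doubly diminished fifth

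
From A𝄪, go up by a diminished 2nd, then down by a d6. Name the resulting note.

A diminished second up from A## is B (letter B, 0 semitones up).
A diminished sixth down from B is D## (letter D, 7 semitones down).

D##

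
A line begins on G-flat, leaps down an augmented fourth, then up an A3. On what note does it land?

F

An augmented fourth down from Gb is Dbb (letter D, 6 semitones down).
An augmented third up from Dbb is F (letter F, 5 semitones up).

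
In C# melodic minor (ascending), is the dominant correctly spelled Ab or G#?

G#

Each scale degree takes a distinct letter name. Degree 5 of a scale on C must use the letter G.
G# and Ab are enharmonically the same pitch, but only G# uses the letter G, so it is the correct spelling here.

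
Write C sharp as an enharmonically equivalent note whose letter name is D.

Db

Plain D sits 1 semitone above C#, so on the letter D the same pitch needs a flat: Db.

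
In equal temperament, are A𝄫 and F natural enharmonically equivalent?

Abb is pitch class 7; F is pitch class 5.
The pitch classes differ (7 vs. 5), so they are not enharmonic equivalents.

No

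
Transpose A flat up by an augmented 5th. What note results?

A up a perfect fifth is E, so the target letter is E.
From Ab, an augmented fifth is 8 semitones up: E.

E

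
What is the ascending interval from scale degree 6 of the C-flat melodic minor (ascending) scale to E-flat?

perfect fifth

Scale degree 6 of Cb melodic minor (ascending) is Ab.
Ab up to Eb: letters A→E make it a fifth; 7 semitones makes it perfect.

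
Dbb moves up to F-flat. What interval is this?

major third

Counting letters D–E–F gives a third.
Dbb→Fb = 4 semitones, exactly the major third.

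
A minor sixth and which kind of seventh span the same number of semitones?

doubly diminished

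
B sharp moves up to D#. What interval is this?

Counting letters B–C–D gives a third.
B#→D# = 3 semitones, 1 narrower than the major third (4), so minor.

minor third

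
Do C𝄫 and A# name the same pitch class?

Cbb = pitch class 10 and A# = pitch class 10 — the same pitch class, so they are enharmonic equivalents.

Yes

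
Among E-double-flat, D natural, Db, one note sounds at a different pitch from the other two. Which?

Db

In 12-tone equal temperament, enharmonic equivalents share a pitch class. Ebb is pitch class 2; D is pitch class 2; Db is pitch class 1.
Ebb and D share pitch class 2, while Db is pitch class 1.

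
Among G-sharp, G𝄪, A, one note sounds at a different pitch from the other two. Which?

G#

In 12-tone equal temperament, enharmonic equivalents share a pitch class. G# is pitch class 8; G## is pitch class 9; A is pitch class 9.
G## and A share pitch class 9, while G# is pitch class 8.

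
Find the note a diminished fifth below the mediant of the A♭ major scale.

The mediant of Ab major is C.
A diminished fifth (6 semitones) below C lands on the letter F, giving F#.

F#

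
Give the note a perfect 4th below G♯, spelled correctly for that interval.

D#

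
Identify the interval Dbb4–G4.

The letter names run D→G, a span of 3 letter steps, so the interval is some kind of fourth.
Dbb to G is 7 semitones. A perfect fourth is 5, so 7 makes it doubly augmented.

doubly augmented fourth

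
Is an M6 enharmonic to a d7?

A major sixth spans 9 semitones; a diminished seventh spans 9.
They are enharmonically equivalent.

Yes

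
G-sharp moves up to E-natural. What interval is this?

minor sixth

Counting letters G–A–B–C–D–E gives a sixth.
G#→E = 8 semitones, 1 narrower than the major sixth (9), so minor.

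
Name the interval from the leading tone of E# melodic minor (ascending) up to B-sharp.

minor sixth

The leading tone of E# melodic minor (ascending) is D##.
D## up to B#: letters D→B make it a sixth; 8 semitones makes it minor.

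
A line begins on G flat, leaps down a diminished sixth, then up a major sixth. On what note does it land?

G#

A diminished sixth down from Gb is B (letter B, 7 semitones down).
A major sixth up from B is G# (letter G, 9 semitones up).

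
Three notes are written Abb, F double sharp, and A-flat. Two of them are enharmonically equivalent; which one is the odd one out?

Ab

In 12-tone equal temperament, enharmonic equivalents share a pitch class. Abb is pitch class 7; F## is pitch class 7; Ab is pitch class 8.
Abb and F## share pitch class 7, while Ab is pitch class 8.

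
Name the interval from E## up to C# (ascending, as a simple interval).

Counting letters E–F–G–A–B–C gives a sixth.
E##→C# = 7 semitones, 2 narrower than the major sixth (9), so diminished.

diminished sixth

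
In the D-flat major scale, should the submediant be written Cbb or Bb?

Each scale degree takes a distinct letter name. Degree 6 of a scale on D must use the letter B.
Bb and Cbb are enharmonically the same pitch, but only Bb uses the letter B, so it is the correct spelling here.

Bb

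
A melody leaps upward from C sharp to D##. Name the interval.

augmented second

Counting letters C–D gives a second.
C#→D## = 3 semitones, 1 wider than the major second (2), so augmented.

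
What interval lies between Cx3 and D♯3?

The letter names run C→D, a span of 1 letter step, so the interval is some kind of second.
C## to D# is 1 semitone. A major second is 2, so 1 makes it minor.

minor second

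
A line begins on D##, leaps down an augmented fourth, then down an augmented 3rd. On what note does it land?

F

An augmented fourth down from D## is A# (letter A, 6 semitones down).
An augmented third down from A# is F (letter F, 5 semitones down).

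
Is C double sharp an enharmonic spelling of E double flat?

C## is pitch class 2; Ebb is pitch class 2.
All spellings map to pitch class 2, so they are enharmonically equivalent.

Yes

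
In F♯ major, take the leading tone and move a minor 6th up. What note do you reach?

C#

The leading tone of F# major is E#.
A minor sixth (8 semitones) above E# lands on the letter C, giving C#.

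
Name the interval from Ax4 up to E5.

doubly diminished fifth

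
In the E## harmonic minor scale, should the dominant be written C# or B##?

Each scale degree takes a distinct letter name. Degree 5 of a scale on E must use the letter B.
B## and C# are enharmonically the same pitch, but only B## uses the letter B, so it is the correct spelling here.

B##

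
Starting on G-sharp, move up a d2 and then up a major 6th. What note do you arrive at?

A diminished second up from G# is Ab (letter A, 0 semitones up).
A major sixth up from Ab is F (letter F, 9 semitones up).

F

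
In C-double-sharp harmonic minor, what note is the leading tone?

B##

Degree 7 takes the letter 6 steps above C, which is B.
In harmonic minor, degree 7 sits 11 semitones above the tonic. C## + 11 semitones is pitch class 1, spelled on B as B##.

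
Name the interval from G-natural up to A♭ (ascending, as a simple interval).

minor second

The letter names run G→A, a span of 1 letter step, so the interval is some kind of second.
G to Ab is 1 semitone. A major second is 2, so 1 makes it minor.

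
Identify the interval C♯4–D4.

minor second

The letter names run C→D, a span of 1 letter step, so the interval is some kind of second.
C# to D is 1 semitone. A major second is 2, so 1 makes it minor.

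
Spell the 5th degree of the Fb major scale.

Cb

The Fb major scale runs Fb Gb Ab Bbb Cb Db Eb.
Degree 5 is Cb.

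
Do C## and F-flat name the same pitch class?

No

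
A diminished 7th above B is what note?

Ab

B up a major seventh is A#, so the target letter is A.
From B, a diminished seventh is 9 semitones up: Ab.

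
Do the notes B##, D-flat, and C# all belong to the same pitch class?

Yes

B## is pitch class 1; Db is pitch class 1; C# is pitch class 1.
All spellings map to pitch class 1, so they are enharmonically equivalent.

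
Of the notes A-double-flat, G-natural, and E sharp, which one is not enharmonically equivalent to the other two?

E#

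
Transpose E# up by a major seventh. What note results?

A seventh above E lands on the letter D.
A major seventh spans 11 semitones, so E# moves to pitch class 4. On the letter D that is D##.

D##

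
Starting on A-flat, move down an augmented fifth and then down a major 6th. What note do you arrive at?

An augmented fifth down from Ab is Dbb (letter D, 8 semitones down).
A major sixth down from Dbb is Fbb (letter F, 9 semitones down).

Fbb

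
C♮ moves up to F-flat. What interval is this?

diminished fourth

Counting letters C–D–E–F gives a fourth.
C→Fb = 4 semitones, 1 narrower than the perfect fourth (5), so diminished.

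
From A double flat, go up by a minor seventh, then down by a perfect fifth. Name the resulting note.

Cbb

A minor seventh up from Abb is Gbb (letter G, 10 semitones up).
A perfect fifth down from Gbb is Cbb (letter C, 7 semitones down).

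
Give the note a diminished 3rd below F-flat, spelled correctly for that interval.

F down a major third is Db, so the target letter is D.
From Fb, a diminished third is 2 semitones down: D.

D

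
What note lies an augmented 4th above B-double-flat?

Eb

B up a perfect fourth is E, so the target letter is E.
From Bbb, an augmented fourth is 6 semitones up: Eb.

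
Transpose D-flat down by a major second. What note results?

A second below D lands on the letter C.
A major second spans 2 semitones, so Db moves to pitch class 11. On the letter C that is Cb.

Cb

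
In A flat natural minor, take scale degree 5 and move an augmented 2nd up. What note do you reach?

F#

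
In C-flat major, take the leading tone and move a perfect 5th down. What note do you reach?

Eb

The leading tone of Cb major is Bb.
A perfect fifth (7 semitones) below Bb lands on the letter E, giving Eb.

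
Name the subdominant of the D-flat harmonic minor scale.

The Db harmonic minor scale runs Db Eb Fb Gb Ab Bbb C.
Degree 4 is Gb.

Gb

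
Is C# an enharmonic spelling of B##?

Yes

C# = pitch class 1 and B## = pitch class 1 — the same pitch class, so they are enharmonic equivalents.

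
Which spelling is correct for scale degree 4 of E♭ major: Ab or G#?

Each scale degree takes a distinct letter name. Degree 4 of a scale on E must use the letter A.
Ab and G# are enharmonically the same pitch, but only Ab uses the letter A, so it is the correct spelling here.

Ab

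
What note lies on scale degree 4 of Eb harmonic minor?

Ab

The Eb harmonic minor scale runs Eb F Gb Ab Bb Cb D.
Degree 4 is Ab.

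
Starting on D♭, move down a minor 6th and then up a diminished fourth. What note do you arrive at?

A minor sixth down from Db is F (letter F, 8 semitones down).
A diminished fourth up from F is Bbb (letter B, 4 semitones up).

Bbb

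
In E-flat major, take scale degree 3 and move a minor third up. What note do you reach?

Scale degree 3 of Eb major is G.
A minor third (3 semitones) above G lands on the letter B, giving Bb.

Bb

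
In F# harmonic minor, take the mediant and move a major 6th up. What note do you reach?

F#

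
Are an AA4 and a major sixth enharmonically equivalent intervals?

A doubly augmented fourth spans 7 semitones; a major sixth spans 9.
The spans differ, so they are not enharmonic equivalents.

No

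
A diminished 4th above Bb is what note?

A fourth above B lands on the letter E.
A diminished fourth spans 4 semitones, so Bb moves to pitch class 2. On the letter E that is Ebb.

Ebb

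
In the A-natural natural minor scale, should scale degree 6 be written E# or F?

Each scale degree takes a distinct letter name. Degree 6 of a scale on A must use the letter F.
F and E# are enharmonically the same pitch, but only F uses the letter F, so it is the correct spelling here.

F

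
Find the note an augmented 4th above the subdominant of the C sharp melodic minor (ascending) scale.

The subdominant of C# melodic minor (ascending) is F#.
An augmented fourth (6 semitones) above F# lands on the letter B, giving B#.

B#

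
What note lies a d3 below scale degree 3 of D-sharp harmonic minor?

Scale degree 3 of D# harmonic minor is F#.
A diminished third (2 semitones) below F# lands on the letter D, giving D##.

D##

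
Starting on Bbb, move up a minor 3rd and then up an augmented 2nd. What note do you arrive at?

Eb

A minor third up from Bbb is Dbb (letter D, 3 semitones up).
An augmented second up from Dbb is Eb (letter E, 3 semitones up).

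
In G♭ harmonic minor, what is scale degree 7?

F

Degree 7 takes the letter 6 steps above G, which is F.
In harmonic minor, degree 7 sits 11 semitones above the tonic. Gb + 11 semitones is pitch class 5, spelled on F as F.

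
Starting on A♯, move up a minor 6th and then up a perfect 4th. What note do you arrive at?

A minor sixth up from A# is F# (letter F, 8 semitones up).
A perfect fourth up from F# is B (letter B, 5 semitones up).

B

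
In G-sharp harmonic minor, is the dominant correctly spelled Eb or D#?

D#

Each scale degree takes a distinct letter name. Degree 5 of a scale on G must use the letter D.
D# and Eb are enharmonically the same pitch, but only D# uses the letter D, so it is the correct spelling here.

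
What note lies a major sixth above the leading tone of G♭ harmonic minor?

D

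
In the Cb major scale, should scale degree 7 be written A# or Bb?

Bb

Each scale degree takes a distinct letter name. Degree 7 of a scale on C must use the letter B.
Bb and A# are enharmonically the same pitch, but only Bb uses the letter B, so it is the correct spelling here.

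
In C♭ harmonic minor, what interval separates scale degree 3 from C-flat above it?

Scale degree 3 of Cb harmonic minor is Ebb.
Ebb up to Cb: letters E→C make it a sixth; 9 semitones makes it major.

major sixth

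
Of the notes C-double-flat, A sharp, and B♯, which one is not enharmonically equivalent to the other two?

B#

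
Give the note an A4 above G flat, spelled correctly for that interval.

G up a perfect fourth is C, so the target letter is C.
From Gb, an augmented fourth is 6 semitones up: C.

C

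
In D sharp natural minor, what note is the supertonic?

The D# natural minor scale runs D# E# F# G# A# B C#.
Degree 2 is E#.

E#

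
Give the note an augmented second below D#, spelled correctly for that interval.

C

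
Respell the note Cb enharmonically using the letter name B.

Plain B sits at the same pitch as Cb, so on the letter B the same pitch needs a natural: B.

B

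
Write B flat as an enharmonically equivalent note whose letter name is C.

Plain C sits 2 semitones above Bb, so on the letter C the same pitch needs a double flat: Cbb.

Cbb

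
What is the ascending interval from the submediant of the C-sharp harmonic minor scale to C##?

The submediant of C# harmonic minor is A.
A up to C##: letters A→C make it a third; 5 semitones makes it augmented.

augmented third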